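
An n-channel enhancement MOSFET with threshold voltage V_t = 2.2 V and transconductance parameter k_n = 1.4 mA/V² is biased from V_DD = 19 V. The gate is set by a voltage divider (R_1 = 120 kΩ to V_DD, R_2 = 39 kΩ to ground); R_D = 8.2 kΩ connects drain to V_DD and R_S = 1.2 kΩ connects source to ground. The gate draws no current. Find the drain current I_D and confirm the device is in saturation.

V_G = V_DD·R_2/(R_1+R_2) = 19×39/159 = 4.66 V.
Assume saturation: I_D = (k_n/2)(V_GS − V_t)² with V_GS = V_G − I_D·R_S = 4.66 − 1.2·I_D.
Substituting gives 1.01·I_D² − 5.13·I_D + 4.24 = 0, with roots I_D = 1.04 or 4.06 mA.
The root I_D = 4.06 mA gives V_GS = -0.207 V ≤ V_t, so take I_D = 1.04 mA.
Then V_GS = 3.42 V and V_DS = V_DD − I_D(R_D+R_S) = 19 − 1.04×9.4 = 9.26 V.
Saturation requires V_DS ≥ V_GS − V_t = 1.22 V; 9.26 ≥ 1.22 ✓.

I_D ≈ 1 mA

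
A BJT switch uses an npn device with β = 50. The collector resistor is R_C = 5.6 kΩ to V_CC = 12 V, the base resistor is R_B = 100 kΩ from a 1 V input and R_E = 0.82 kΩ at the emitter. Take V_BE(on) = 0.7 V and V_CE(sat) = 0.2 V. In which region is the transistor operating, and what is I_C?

active; I_C ≈ 0.11 mA

Assume active. Base-emitter loop: I_B = (V_BB − V_BE)/(R_B + (β+1)R_E) = (1 − 0.7)/(100 + 51×0.82) = 0.00212 mA.
I_C = β·I_B = 50×0.00212 = 0.106 mA.
V_CE = V_CC − I_C·R_C − I_E·R_E = 12 − 0.106×5.6 − 0.108×0.82 = 11.3 V > V_CE(sat), so the active-region assumption holds.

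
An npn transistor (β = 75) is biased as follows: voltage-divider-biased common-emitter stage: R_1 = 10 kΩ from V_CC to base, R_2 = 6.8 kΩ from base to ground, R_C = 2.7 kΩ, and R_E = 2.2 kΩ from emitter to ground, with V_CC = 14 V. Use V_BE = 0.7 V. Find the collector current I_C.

I_C ≈ 2.2 mA

Thevenize the base divider: V_Th = V_CC·R_2/(R_1+R_2) = 14×6.8/16.8 = 5.67 V, R_Th = R_1‖R_2 = 4.05 kΩ.
Base-emitter loop: V_Th = I_B·R_Th + V_BE + (β+1)I_B·R_E, so I_B = (5.67 − 0.7) / (4.05 + 76×2.2) = 0.029 mA.
I_C = β·I_B = 75×0.029 = 2.18 mA, and I_E = (β+1)I_B = 2.2 mA.
V_CE = V_CC − I_C·R_C − I_E·R_E = 14 − 2.18×2.7 − 2.2×2.2 = 3.28 V.
V_CE = 3.28 V > 0.2 V confirms active-region operation.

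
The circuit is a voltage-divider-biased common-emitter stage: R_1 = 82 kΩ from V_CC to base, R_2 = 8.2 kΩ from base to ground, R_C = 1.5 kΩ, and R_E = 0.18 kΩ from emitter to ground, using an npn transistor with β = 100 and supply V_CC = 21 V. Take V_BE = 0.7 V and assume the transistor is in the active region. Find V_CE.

V_CE ≈ 13 V

Thevenize the base divider: V_Th = V_CC·R_2/(R_1+R_2) = 21×8.2/90.2 = 1.91 V, R_Th = R_1‖R_2 = 7.45 kΩ.
Base-emitter loop: V_Th = I_B·R_Th + V_BE + (β+1)I_B·R_E, so I_B = (1.91 − 0.7) / (7.45 + 101×0.18) = 0.0472 mA.
I_C = β·I_B = 100×0.0472 = 4.72 mA, and I_E = (β+1)I_B = 4.76 mA.
V_CE = V_CC − I_C·R_C − I_E·R_E = 21 − 4.72×1.5 − 4.76×0.18 = 13.1 V.
V_CE = 13.1 V > 0.2 V confirms active-region operation.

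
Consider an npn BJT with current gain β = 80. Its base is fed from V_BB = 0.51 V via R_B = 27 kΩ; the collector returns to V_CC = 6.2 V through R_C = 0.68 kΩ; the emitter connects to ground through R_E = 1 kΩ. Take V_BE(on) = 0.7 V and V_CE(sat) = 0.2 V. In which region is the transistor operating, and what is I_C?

cutoff; I_C ≈ 0

V_BB = 0.51 V ≤ V_BE(on) = 0.7 V, so the base-emitter junction is not forward biased.
The transistor is in cutoff: I_B = I_C = 0.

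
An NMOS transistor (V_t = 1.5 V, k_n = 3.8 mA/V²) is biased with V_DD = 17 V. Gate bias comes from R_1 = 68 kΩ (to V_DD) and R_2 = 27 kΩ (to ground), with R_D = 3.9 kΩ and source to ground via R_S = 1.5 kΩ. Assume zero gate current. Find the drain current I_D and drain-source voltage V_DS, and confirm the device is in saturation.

I_D ≈ 1.6 mA, V_DS ≈ 8.3 V

V_G = V_DD·R_2/(R_1+R_2) = 17×27/95 = 4.83 V.
Assume saturation: I_D = (k_n/2)(V_GS − V_t)² with V_GS = V_G − I_D·R_S = 4.83 − 1.5·I_D.
Substituting gives 4.27·I_D² − 20·I_D + 21.1 = 0, with roots I_D = 1.61 or 3.07 mA.
The root I_D = 3.07 mA gives V_GS = 0.229 V ≤ V_t, so take I_D = 1.61 mA.
Then V_GS = 2.42 V and V_DS = V_DD − I_D(R_D+R_S) = 17 − 1.61×5.4 = 8.32 V.
Saturation requires V_DS ≥ V_GS − V_t = 0.92 V; 8.32 ≥ 0.92 ✓.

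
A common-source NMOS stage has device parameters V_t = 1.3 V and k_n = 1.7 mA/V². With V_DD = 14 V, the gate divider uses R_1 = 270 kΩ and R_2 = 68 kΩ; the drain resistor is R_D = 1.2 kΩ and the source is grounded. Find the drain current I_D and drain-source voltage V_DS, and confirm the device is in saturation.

V_G = V_DD·R_2/(R_1+R_2) = 14×68/338 = 2.82 V. With the source grounded, V_GS = V_G = 2.82 V.
Assume saturation: I_D = (k_n/2)(V_GS − V_t)² = (1.7/2)×(2.82 − 1.3)² = 0.85×1.52² = 1.95 mA.
V_DS = V_DD − I_D·R_D = 14 − 1.95×1.2 = 11.7 V.
Saturation requires V_DS ≥ V_GS − V_t = 1.52 V; 11.7 ≥ 1.52 ✓.

I_D ≈ 2 mA, V_DS ≈ 12 V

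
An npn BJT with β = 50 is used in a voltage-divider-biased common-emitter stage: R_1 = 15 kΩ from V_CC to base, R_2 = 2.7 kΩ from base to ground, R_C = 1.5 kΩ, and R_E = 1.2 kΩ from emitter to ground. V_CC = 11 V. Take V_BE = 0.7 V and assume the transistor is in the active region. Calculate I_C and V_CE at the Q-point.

Thevenize the base divider: V_Th = V_CC·R_2/(R_1+R_2) = 11×2.7/17.7 = 1.68 V, R_Th = R_1‖R_2 = 2.29 kΩ.
Base-emitter loop: V_Th = I_B·R_Th + V_BE + (β+1)I_B·R_E, so I_B = (1.68 − 0.7) / (2.29 + 51×1.2) = 0.0154 mA.
I_C = β·I_B = 50×0.0154 = 0.77 mA, and I_E = (β+1)I_B = 0.786 mA.
V_CE = V_CC − I_C·R_C − I_E·R_E = 11 − 0.77×1.5 − 0.786×1.2 = 8.9 V.
V_CE = 8.9 V > 0.2 V confirms active-region operation.

I_C ≈ 0.77 mA, V_CE ≈ 8.9 V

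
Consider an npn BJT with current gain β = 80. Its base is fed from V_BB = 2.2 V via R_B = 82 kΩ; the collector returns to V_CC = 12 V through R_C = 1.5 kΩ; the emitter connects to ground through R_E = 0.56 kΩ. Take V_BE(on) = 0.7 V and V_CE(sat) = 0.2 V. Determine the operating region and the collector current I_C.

Assume active. Base-emitter loop: I_B = (V_BB − V_BE)/(R_B + (β+1)R_E) = (2.2 − 0.7)/(82 + 81×0.56) = 0.0118 mA.
I_C = β·I_B = 80×0.0118 = 0.942 mA.
V_CE = V_CC − I_C·R_C − I_E·R_E = 12 − 0.942×1.5 − 0.954×0.56 = 10.1 V > V_CE(sat), so the active-region assumption holds.

active; I_C ≈ 0.94 mA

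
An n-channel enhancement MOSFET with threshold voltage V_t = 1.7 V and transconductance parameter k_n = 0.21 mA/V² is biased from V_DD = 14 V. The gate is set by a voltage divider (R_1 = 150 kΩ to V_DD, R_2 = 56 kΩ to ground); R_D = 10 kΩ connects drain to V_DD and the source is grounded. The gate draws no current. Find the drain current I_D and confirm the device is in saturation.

V_G = V_DD·R_2/(R_1+R_2) = 14×56/206 = 3.81 V. With the source grounded, V_GS = V_G = 3.81 V.
Assume saturation: I_D = (k_n/2)(V_GS − V_t)² = (0.21/2)×(3.81 − 1.7)² = 0.105×2.11² = 0.466 mA.
V_DS = V_DD − I_D·R_D = 14 − 0.466×10 = 9.34 V.
Saturation requires V_DS ≥ V_GS − V_t = 2.11 V; 9.34 ≥ 2.11 ✓.

I_D ≈ 0.47 mA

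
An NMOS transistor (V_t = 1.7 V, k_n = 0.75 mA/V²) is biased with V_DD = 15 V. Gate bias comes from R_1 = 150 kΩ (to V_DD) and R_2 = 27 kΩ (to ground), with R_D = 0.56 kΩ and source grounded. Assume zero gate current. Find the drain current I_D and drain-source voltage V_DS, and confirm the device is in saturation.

I_D ≈ 0.13 mA, V_DS ≈ 15 V

V_G = V_DD·R_2/(R_1+R_2) = 15×27/177 = 2.29 V. With the source grounded, V_GS = V_G = 2.29 V.
Assume saturation: I_D = (k_n/2)(V_GS − V_t)² = (0.75/2)×(2.29 − 1.7)² = 0.375×0.588² = 0.13 mA.
V_DS = V_DD − I_D·R_D = 15 − 0.13×0.56 = 14.9 V.
Saturation requires V_DS ≥ V_GS − V_t = 0.588 V; 14.9 ≥ 0.588 ✓.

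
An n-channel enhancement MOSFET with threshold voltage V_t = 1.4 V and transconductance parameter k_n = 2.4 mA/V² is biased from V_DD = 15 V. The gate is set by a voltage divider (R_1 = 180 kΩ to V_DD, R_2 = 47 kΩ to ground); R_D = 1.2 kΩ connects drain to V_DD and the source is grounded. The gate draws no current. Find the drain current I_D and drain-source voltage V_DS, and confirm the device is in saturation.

I_D ≈ 3.5 mA, V_DS ≈ 11 V

V_G = V_DD·R_2/(R_1+R_2) = 15×47/227 = 3.11 V. With the source grounded, V_GS = V_G = 3.11 V.
Assume saturation: I_D = (k_n/2)(V_GS − V_t)² = (2.4/2)×(3.11 − 1.4)² = 1.2×1.71² = 3.49 mA.
V_DS = V_DD − I_D·R_D = 15 − 3.49×1.2 = 10.8 V.
Saturation requires V_DS ≥ V_GS − V_t = 1.71 V; 10.8 ≥ 1.71 ✓.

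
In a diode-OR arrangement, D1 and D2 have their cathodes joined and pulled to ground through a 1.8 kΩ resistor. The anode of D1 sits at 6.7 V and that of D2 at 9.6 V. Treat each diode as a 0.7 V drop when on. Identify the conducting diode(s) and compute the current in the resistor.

Assume both conduct. Then node N would need to be at both 6.7−0.7 = 6 V and 9.6−0.7 = 8.9 V, which is impossible.
Assume only D2 conducts: V_N = 9.6 − 0.7 = 8.9 V, so I_R = 8.9/1.8 = 4.94 mA.
Check D1: its anode-to-cathode voltage is 6.7 − 8.9 = -2.2 V < 0.7 V, so it is off. The assumption is consistent.

Only D2 conducts; I_R ≈ 4.9 mA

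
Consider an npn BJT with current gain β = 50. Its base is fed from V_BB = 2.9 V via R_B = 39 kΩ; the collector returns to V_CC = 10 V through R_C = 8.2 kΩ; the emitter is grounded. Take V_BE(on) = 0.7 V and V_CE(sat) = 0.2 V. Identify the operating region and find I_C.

saturation; I_C ≈ 1.2 mA

Assume active: I_B = (2.9 − 0.7)/39 = 0.0564 mA, giving I_C = β·I_B = 2.82 mA.
But then V_CE = 10 − 2.82×8.2 = -13.1 V < V_CE(sat) = 0.2 V — impossible in the active region.
So the transistor is saturated. With V_CE = 0.2 V, I_C = (V_CC − 0.2)/R_C = 9.8/8.2 = 1.2 mA.
Check: β·I_B = 2.82 mA > I_C = 1.2 mA, confirming saturation.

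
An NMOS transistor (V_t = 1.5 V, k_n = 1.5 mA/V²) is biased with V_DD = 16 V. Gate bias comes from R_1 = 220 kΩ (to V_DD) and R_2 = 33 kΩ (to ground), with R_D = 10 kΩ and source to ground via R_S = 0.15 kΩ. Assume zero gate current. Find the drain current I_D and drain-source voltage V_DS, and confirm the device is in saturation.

V_G = V_DD·R_2/(R_1+R_2) = 16×33/253 = 2.09 V.
Assume saturation: I_D = (k_n/2)(V_GS − V_t)² with V_GS = V_G − I_D·R_S = 2.09 − 0.15·I_D.
Substituting gives 0.0169·I_D² − 1.13·I_D + 0.258 = 0, with roots I_D = 0.229 or 66.9 mA.
The root I_D = 66.9 mA gives V_GS = -7.94 V ≤ V_t, so take I_D = 0.229 mA.
Then V_GS = 2.05 V and V_DS = V_DD − I_D(R_D+R_S) = 16 − 0.229×10.2 = 13.7 V.
Saturation requires V_DS ≥ V_GS − V_t = 0.553 V; 13.7 ≥ 0.553 ✓.

I_D ≈ 0.23 mA, V_DS ≈ 14 V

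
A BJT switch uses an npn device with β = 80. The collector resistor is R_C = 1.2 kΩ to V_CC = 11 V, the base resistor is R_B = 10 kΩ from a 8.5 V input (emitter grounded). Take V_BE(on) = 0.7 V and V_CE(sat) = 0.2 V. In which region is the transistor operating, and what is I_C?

Assume active: I_B = (8.5 − 0.7)/10 = 0.78 mA, giving I_C = β·I_B = 62.4 mA.
But then V_CE = 11 − 62.4×1.2 = -63.9 V < V_CE(sat) = 0.2 V — impossible in the active region.
So the transistor is saturated. With V_CE = 0.2 V, I_C = (V_CC − 0.2)/R_C = 10.8/1.2 = 9 mA.
Check: β·I_B = 62.4 mA > I_C = 9 mA, confirming saturation.

saturation; I_C ≈ 9 mA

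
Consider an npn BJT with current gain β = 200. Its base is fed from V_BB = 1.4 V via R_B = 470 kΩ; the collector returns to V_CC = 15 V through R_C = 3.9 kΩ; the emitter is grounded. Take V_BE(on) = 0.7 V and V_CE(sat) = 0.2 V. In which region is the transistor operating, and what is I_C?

Assume active. Base-emitter loop: I_B = (V_BB − V_BE)/R_B = (1.4 − 0.7)/470 = 0.00149 mA.
I_C = β·I_B = 200×0.00149 = 0.298 mA.
V_CE = V_CC − I_C·R_C = 15 − 0.298×3.9 = 13.8 V > V_CE(sat), so the active-region assumption holds.

active; I_C ≈ 0.3 mA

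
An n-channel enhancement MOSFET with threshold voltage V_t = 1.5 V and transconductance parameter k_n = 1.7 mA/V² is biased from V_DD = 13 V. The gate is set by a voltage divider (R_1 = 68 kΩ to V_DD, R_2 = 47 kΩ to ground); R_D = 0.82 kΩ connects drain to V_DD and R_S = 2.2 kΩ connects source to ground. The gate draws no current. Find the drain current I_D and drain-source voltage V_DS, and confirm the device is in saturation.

I_D ≈ 1.2 mA, V_DS ≈ 9.4 V

V_G = V_DD·R_2/(R_1+R_2) = 13×47/115 = 5.31 V.
Assume saturation: I_D = (k_n/2)(V_GS − V_t)² with V_GS = V_G − I_D·R_S = 5.31 − 2.2·I_D.
Substituting gives 4.11·I_D² − 15.3·I_D + 12.4 = 0, with roots I_D = 1.19 or 2.52 mA.
The root I_D = 2.52 mA gives V_GS = -0.22 V ≤ V_t, so take I_D = 1.19 mA.
Then V_GS = 2.69 V and V_DS = V_DD − I_D(R_D+R_S) = 13 − 1.19×3.02 = 9.39 V.
Saturation requires V_DS ≥ V_GS − V_t = 1.19 V; 9.39 ≥ 1.19 ✓.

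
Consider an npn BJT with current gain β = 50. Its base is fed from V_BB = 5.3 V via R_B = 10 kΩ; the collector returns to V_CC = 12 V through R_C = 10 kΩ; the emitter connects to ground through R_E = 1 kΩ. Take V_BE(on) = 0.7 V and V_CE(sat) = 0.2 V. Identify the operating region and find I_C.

Assume active: I_B = (5.3 − 0.7)/(10 + 51×1) = 0.0754 mA, I_C = β·I_B = 3.77 mA.
Then V_CE = 12 − 3.77×10 − 3.85×1 = -29.6 V < 0.2 V — the active assumption fails.
Re-solve with V_CE = 0.2 V. KCL at the emitter: V_E/R_E = (V_BB−0.7−V_E)/R_B + (V_CC−0.2−V_E)/R_C, giving V_E = 1.37 V.
I_C = (V_CC − 0.2 − V_E)/R_C = (11.8 − 1.37)/10 = 1.04 mA.
Check: I_B = (4.6 − 1.37)/10 = 0.323 mA, and β·I_B = 16.2 mA > I_C, confirming saturation.

saturation; I_C ≈ 1 mA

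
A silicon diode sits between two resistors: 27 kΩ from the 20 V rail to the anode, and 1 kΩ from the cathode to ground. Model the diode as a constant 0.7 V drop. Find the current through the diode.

The two resistors are in series with the diode, so KVL gives 20 = I·27 + 0.7 + I·1.
I = (20 − 0.7) / (27 + 1) kΩ = 19.3 / 28 = 0.689 mA.

I ≈ 0.69 mA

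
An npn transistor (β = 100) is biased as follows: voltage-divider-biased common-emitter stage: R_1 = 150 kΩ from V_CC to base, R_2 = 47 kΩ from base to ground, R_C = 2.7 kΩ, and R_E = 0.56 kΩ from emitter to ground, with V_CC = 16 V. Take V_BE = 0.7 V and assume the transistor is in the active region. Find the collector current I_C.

I_C ≈ 3.4 mA

Thevenize the base divider: V_Th = V_CC·R_2/(R_1+R_2) = 16×47/197 = 3.82 V, R_Th = R_1‖R_2 = 35.8 kΩ.
Base-emitter loop: V_Th = I_B·R_Th + V_BE + (β+1)I_B·R_E, so I_B = (3.82 − 0.7) / (35.8 + 101×0.56) = 0.0338 mA.
I_C = β·I_B = 100×0.0338 = 3.38 mA, and I_E = (β+1)I_B = 3.41 mA.
V_CE = V_CC − I_C·R_C − I_E·R_E = 16 − 3.38×2.7 − 3.41×0.56 = 4.98 V.
V_CE = 4.98 V > 0.2 V confirms active-region operation.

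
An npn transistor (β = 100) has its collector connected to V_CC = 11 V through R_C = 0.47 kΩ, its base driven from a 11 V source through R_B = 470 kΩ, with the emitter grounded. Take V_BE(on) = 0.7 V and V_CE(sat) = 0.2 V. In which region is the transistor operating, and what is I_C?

active; I_C ≈ 2.2 mA

Assume active. Base-emitter loop: I_B = (V_BB − V_BE)/R_B = (11 − 0.7)/470 = 0.0219 mA.
I_C = β·I_B = 100×0.0219 = 2.19 mA.
V_CE = V_CC − I_C·R_C = 11 − 2.19×0.47 = 9.97 V > V_CE(sat), so the active-region assumption holds.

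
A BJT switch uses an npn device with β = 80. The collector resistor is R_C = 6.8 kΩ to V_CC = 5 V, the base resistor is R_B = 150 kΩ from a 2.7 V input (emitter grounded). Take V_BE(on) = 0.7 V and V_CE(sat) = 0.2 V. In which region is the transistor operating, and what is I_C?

saturation; I_C ≈ 0.71 mA

Assume active: I_B = (2.7 − 0.7)/150 = 0.0133 mA, giving I_C = β·I_B = 1.07 mA.
But then V_CE = 5 − 1.07×6.8 = -2.25 V < V_CE(sat) = 0.2 V — impossible in the active region.
So the transistor is saturated. With V_CE = 0.2 V, I_C = (V_CC − 0.2)/R_C = 4.8/6.8 = 0.706 mA.
Check: β·I_B = 1.07 mA > I_C = 0.706 mA, confirming saturation.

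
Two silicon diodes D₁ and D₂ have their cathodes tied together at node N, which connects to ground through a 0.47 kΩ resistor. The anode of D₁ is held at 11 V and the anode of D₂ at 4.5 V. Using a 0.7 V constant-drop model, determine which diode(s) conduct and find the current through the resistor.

Assume both conduct. Then node N would need to be at both 11−0.7 = 10.3 V and 4.5−0.7 = 3.8 V, which is impossible.
Assume only D₁ conducts: V_N = 11 − 0.7 = 10.3 V, so I_R = 10.3/0.47 = 21.9 mA.
Check D₂: its anode-to-cathode voltage is 4.5 − 10.3 = -5.8 V < 0.7 V, so it is off. The assumption is consistent.

Only D₁ conducts; I_R ≈ 22 mA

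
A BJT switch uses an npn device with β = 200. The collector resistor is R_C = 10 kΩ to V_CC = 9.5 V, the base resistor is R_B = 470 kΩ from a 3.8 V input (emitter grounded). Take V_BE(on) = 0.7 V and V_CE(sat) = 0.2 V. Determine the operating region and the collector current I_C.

saturation; I_C ≈ 0.93 mA

Assume active: I_B = (3.8 − 0.7)/470 = 0.0066 mA, giving I_C = β·I_B = 1.32 mA.
But then V_CE = 9.5 − 1.32×10 = -3.69 V < V_CE(sat) = 0.2 V — impossible in the active region.
So the transistor is saturated. With V_CE = 0.2 V, I_C = (V_CC − 0.2)/R_C = 9.3/10 = 0.93 mA.
Check: β·I_B = 1.32 mA > I_C = 0.93 mA, confirming saturation.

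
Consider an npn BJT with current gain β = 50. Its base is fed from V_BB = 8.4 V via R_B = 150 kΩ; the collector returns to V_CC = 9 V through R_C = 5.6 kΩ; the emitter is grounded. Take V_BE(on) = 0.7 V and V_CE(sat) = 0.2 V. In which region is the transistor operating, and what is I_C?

saturation; I_C ≈ 1.6 mA

Assume active: I_B = (8.4 − 0.7)/150 = 0.0513 mA, giving I_C = β·I_B = 2.57 mA.
But then V_CE = 9 − 2.57×5.6 = -5.37 V < V_CE(sat) = 0.2 V — impossible in the active region.
So the transistor is saturated. With V_CE = 0.2 V, I_C = (V_CC − 0.2)/R_C = 8.8/5.6 = 1.57 mA.
Check: β·I_B = 2.57 mA > I_C = 1.57 mA, confirming saturation.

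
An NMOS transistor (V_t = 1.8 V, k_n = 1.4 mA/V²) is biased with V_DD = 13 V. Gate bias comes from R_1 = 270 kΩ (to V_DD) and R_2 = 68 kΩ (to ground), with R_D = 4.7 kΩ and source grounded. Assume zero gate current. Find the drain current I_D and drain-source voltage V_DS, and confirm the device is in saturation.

V_G = V_DD·R_2/(R_1+R_2) = 13×68/338 = 2.62 V. With the source grounded, V_GS = V_G = 2.62 V.
Assume saturation: I_D = (k_n/2)(V_GS − V_t)² = (1.4/2)×(2.62 − 1.8)² = 0.7×0.815² = 0.465 mA.
V_DS = V_DD − I_D·R_D = 13 − 0.465×4.7 = 10.8 V.
Saturation requires V_DS ≥ V_GS − V_t = 0.815 V; 10.8 ≥ 0.815 ✓.

I_D ≈ 0.47 mA, V_DS ≈ 11 V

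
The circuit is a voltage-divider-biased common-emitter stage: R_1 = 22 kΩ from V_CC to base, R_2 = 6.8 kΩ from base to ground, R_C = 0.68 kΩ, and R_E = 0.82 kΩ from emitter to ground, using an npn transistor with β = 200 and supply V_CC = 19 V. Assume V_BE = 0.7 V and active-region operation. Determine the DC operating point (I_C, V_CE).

Thevenize the base divider: V_Th = V_CC·R_2/(R_1+R_2) = 19×6.8/28.8 = 4.49 V, R_Th = R_1‖R_2 = 5.19 kΩ.
Base-emitter loop: V_Th = I_B·R_Th + V_BE + (β+1)I_B·R_E, so I_B = (4.49 − 0.7) / (5.19 + 201×0.82) = 0.0223 mA.
I_C = β·I_B = 200×0.0223 = 4.45 mA, and I_E = (β+1)I_B = 4.48 mA.
V_CE = V_CC − I_C·R_C − I_E·R_E = 19 − 4.45×0.68 − 4.48×0.82 = 12.3 V.
V_CE = 12.3 V > 0.2 V confirms active-region operation.

I_C ≈ 4.5 mA, V_CE ≈ 12 V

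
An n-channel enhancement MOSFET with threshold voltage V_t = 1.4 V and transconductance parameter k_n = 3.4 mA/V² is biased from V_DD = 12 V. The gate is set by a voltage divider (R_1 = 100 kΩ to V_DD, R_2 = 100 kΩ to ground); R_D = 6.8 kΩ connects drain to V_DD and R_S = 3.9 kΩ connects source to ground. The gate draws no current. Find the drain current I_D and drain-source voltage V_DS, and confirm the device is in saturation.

I_D ≈ 0.98 mA, V_DS ≈ 1.5 V

V_G = V_DD·R_2/(R_1+R_2) = 12×100/200 = 6 V.
Assume saturation: I_D = (k_n/2)(V_GS − V_t)² with V_GS = V_G − I_D·R_S = 6 − 3.9·I_D.
Substituting gives 25.9·I_D² − 62·I_D + 36 = 0, with roots I_D = 0.984 or 1.41 mA.
The root I_D = 1.41 mA gives V_GS = 0.488 V ≤ V_t, so take I_D = 0.984 mA.
Then V_GS = 2.16 V and V_DS = V_DD − I_D(R_D+R_S) = 12 − 0.984×10.7 = 1.47 V.
Saturation requires V_DS ≥ V_GS − V_t = 0.761 V; 1.47 ≥ 0.761 ✓.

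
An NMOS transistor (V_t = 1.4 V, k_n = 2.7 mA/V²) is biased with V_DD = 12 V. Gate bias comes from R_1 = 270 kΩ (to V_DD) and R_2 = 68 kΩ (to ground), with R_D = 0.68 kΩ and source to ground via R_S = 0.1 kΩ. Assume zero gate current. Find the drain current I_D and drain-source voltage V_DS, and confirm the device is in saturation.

I_D ≈ 1.1 mA, V_DS ≈ 11 V

V_G = V_DD·R_2/(R_1+R_2) = 12×68/338 = 2.41 V.
Assume saturation: I_D = (k_n/2)(V_GS − V_t)² with V_GS = V_G − I_D·R_S = 2.41 − 0.1·I_D.
Substituting gives 0.0135·I_D² − 1.27·I_D + 1.39 = 0, with roots I_D = 1.1 or 93.3 mA.
The root I_D = 93.3 mA gives V_GS = -6.91 V ≤ V_t, so take I_D = 1.1 mA.
Then V_GS = 2.3 V and V_DS = V_DD − I_D(R_D+R_S) = 12 − 1.1×0.78 = 11.1 V.
Saturation requires V_DS ≥ V_GS − V_t = 0.904 V; 11.1 ≥ 0.904 ✓.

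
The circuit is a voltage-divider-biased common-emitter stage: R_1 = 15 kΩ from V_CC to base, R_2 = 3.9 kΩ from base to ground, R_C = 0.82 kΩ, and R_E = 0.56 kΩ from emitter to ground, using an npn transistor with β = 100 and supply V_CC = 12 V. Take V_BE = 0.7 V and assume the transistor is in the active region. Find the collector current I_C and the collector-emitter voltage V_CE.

I_C ≈ 3 mA, V_CE ≈ 7.9 V

Thevenize the base divider: V_Th = V_CC·R_2/(R_1+R_2) = 12×3.9/18.9 = 2.48 V, R_Th = R_1‖R_2 = 3.1 kΩ.
Base-emitter loop: V_Th = I_B·R_Th + V_BE + (β+1)I_B·R_E, so I_B = (2.48 − 0.7) / (3.1 + 101×0.56) = 0.0298 mA.
I_C = β·I_B = 100×0.0298 = 2.98 mA, and I_E = (β+1)I_B = 3.01 mA.
V_CE = V_CC − I_C·R_C − I_E·R_E = 12 − 2.98×0.82 − 3.01×0.56 = 7.87 V.
V_CE = 7.87 V > 0.2 V confirms active-region operation.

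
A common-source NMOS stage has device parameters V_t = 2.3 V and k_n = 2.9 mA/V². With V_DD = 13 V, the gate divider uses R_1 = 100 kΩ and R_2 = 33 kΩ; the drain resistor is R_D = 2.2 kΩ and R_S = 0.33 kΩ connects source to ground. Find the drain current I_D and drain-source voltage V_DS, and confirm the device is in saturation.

I_D ≈ 0.7 mA, V_DS ≈ 11 V

V_G = V_DD·R_2/(R_1+R_2) = 13×33/133 = 3.23 V.
Assume saturation: I_D = (k_n/2)(V_GS − V_t)² with V_GS = V_G − I_D·R_S = 3.23 − 0.33·I_D.
Substituting gives 0.158·I_D² − 1.89·I_D + 1.24 = 0, with roots I_D = 0.7 or 11.2 mA.
The root I_D = 11.2 mA gives V_GS = -0.485 V ≤ V_t, so take I_D = 0.7 mA.
Then V_GS = 2.99 V and V_DS = V_DD − I_D(R_D+R_S) = 13 − 0.7×2.53 = 11.2 V.
Saturation requires V_DS ≥ V_GS − V_t = 0.695 V; 11.2 ≥ 0.695 ✓.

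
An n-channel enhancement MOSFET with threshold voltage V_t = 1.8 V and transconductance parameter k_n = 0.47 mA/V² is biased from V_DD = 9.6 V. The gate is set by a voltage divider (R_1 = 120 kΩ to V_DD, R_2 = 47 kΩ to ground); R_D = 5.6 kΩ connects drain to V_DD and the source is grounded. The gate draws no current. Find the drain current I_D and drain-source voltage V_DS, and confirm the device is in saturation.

I_D ≈ 0.19 mA, V_DS ≈ 8.5 V

V_G = V_DD·R_2/(R_1+R_2) = 9.6×47/167 = 2.7 V. With the source grounded, V_GS = V_G = 2.7 V.
Assume saturation: I_D = (k_n/2)(V_GS − V_t)² = (0.47/2)×(2.7 − 1.8)² = 0.235×0.902² = 0.191 mA.
V_DS = V_DD − I_D·R_D = 9.6 − 0.191×5.6 = 8.53 V.
Saturation requires V_DS ≥ V_GS − V_t = 0.902 V; 8.53 ≥ 0.902 ✓.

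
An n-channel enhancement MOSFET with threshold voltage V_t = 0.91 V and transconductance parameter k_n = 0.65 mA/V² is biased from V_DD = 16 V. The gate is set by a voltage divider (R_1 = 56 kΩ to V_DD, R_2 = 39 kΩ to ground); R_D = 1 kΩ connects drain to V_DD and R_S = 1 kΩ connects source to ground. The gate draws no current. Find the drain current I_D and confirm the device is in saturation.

V_G = V_DD·R_2/(R_1+R_2) = 16×39/95 = 6.57 V.
Assume saturation: I_D = (k_n/2)(V_GS − V_t)² with V_GS = V_G − I_D·R_S = 6.57 − 1·I_D.
Substituting gives 0.325·I_D² − 4.68·I_D + 10.4 = 0, with roots I_D = 2.75 or 11.6 mA.
The root I_D = 11.6 mA gives V_GS = -5.08 V ≤ V_t, so take I_D = 2.75 mA.
Then V_GS = 3.82 V and V_DS = V_DD − I_D(R_D+R_S) = 16 − 2.75×2 = 10.5 V.
Saturation requires V_DS ≥ V_GS − V_t = 2.91 V; 10.5 ≥ 2.91 ✓.

I_D ≈ 2.7 mA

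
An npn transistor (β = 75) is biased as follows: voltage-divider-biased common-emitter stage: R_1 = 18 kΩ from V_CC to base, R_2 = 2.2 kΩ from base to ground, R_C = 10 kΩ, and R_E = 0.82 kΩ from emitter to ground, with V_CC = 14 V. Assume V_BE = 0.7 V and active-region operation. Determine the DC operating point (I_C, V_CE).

I_C ≈ 0.96 mA, V_CE ≈ 3.6 V

Thevenize the base divider: V_Th = V_CC·R_2/(R_1+R_2) = 14×2.2/20.2 = 1.52 V, R_Th = R_1‖R_2 = 1.96 kΩ.
Base-emitter loop: V_Th = I_B·R_Th + V_BE + (β+1)I_B·R_E, so I_B = (1.52 − 0.7) / (1.96 + 76×0.82) = 0.0128 mA.
I_C = β·I_B = 75×0.0128 = 0.962 mA, and I_E = (β+1)I_B = 0.975 mA.
V_CE = V_CC − I_C·R_C − I_E·R_E = 14 − 0.962×10 − 0.975×0.82 = 3.58 V.
V_CE = 3.58 V > 0.2 V confirms active-region operation.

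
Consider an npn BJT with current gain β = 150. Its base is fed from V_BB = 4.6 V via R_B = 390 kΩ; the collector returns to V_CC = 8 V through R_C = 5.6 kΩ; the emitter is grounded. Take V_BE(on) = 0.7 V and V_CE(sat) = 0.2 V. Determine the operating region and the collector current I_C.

saturation; I_C ≈ 1.4 mA

Assume active: I_B = (4.6 − 0.7)/390 = 0.01 mA, giving I_C = β·I_B = 1.5 mA.
But then V_CE = 8 − 1.5×5.6 = -0.4 V < V_CE(sat) = 0.2 V — impossible in the active region.
So the transistor is saturated. With V_CE = 0.2 V, I_C = (V_CC − 0.2)/R_C = 7.8/5.6 = 1.39 mA.
Check: β·I_B = 1.5 mA > I_C = 1.39 mA, confirming saturation.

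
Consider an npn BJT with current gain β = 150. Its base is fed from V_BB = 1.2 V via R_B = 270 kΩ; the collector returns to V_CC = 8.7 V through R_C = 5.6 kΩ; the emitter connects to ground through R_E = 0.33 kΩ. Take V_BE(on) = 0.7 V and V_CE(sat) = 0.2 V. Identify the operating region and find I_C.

active; I_C ≈ 0.23 mA

Assume active. Base-emitter loop: I_B = (V_BB − V_BE)/(R_B + (β+1)R_E) = (1.2 − 0.7)/(270 + 151×0.33) = 0.00156 mA.
I_C = β·I_B = 150×0.00156 = 0.234 mA.
V_CE = V_CC − I_C·R_C − I_E·R_E = 8.7 − 0.234×5.6 − 0.236×0.33 = 7.31 V > V_CE(sat), so the active-region assumption holds.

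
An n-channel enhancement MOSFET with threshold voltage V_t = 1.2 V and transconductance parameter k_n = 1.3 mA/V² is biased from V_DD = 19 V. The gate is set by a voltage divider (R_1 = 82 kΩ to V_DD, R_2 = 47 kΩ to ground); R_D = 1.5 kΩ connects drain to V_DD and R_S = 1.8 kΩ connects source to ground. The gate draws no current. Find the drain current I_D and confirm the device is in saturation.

V_G = V_DD·R_2/(R_1+R_2) = 19×47/129 = 6.92 V.
Assume saturation: I_D = (k_n/2)(V_GS − V_t)² with V_GS = V_G − I_D·R_S = 6.92 − 1.8·I_D.
Substituting gives 2.11·I_D² − 14.4·I_D + 21.3 = 0, with roots I_D = 2.17 or 4.67 mA.
The root I_D = 4.67 mA gives V_GS = -1.48 V ≤ V_t, so take I_D = 2.17 mA.
Then V_GS = 3.03 V and V_DS = V_DD − I_D(R_D+R_S) = 19 − 2.17×3.3 = 11.9 V.
Saturation requires V_DS ≥ V_GS − V_t = 1.83 V; 11.9 ≥ 1.83 ✓.

I_D ≈ 2.2 mA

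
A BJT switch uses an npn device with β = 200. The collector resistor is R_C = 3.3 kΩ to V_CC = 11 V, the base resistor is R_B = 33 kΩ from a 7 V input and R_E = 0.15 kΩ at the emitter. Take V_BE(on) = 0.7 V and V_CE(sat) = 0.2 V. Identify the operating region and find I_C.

Assume active: I_B = (7 − 0.7)/(33 + 201×0.15) = 0.0998 mA, I_C = β·I_B = 20 mA.
Then V_CE = 11 − 20×3.3 − 20.1×0.15 = -57.9 V < 0.2 V — the active assumption fails.
Re-solve with V_CE = 0.2 V. KCL at the emitter: V_E/R_E = (V_BB−0.7−V_E)/R_B + (V_CC−0.2−V_E)/R_C, giving V_E = 0.495 V.
I_C = (V_CC − 0.2 − V_E)/R_C = (10.8 − 0.495)/3.3 = 3.12 mA.
Check: I_B = (6.3 − 0.495)/33 = 0.176 mA, and β·I_B = 35.2 mA > I_C, confirming saturation.

saturation; I_C ≈ 3.1 mA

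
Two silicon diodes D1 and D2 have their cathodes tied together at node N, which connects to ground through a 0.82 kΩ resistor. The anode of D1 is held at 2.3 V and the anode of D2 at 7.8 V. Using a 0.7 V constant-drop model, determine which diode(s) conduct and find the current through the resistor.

Assume both conduct. Then node N would need to be at both 2.3−0.7 = 1.6 V and 7.8−0.7 = 7.1 V, which is impossible.
Assume only D2 conducts: V_N = 7.8 − 0.7 = 7.1 V, so I_R = 7.1/0.82 = 8.66 mA.
Check D1: its anode-to-cathode voltage is 2.3 − 7.1 = -4.8 V < 0.7 V, so it is off. The assumption is consistent.

Only D2 conducts; I_R ≈ 8.7 mA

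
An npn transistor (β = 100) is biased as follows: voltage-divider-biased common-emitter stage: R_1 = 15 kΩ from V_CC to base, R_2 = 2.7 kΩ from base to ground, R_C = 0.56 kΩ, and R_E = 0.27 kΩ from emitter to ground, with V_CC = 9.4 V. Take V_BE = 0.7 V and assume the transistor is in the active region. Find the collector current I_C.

Thevenize the base divider: V_Th = V_CC·R_2/(R_1+R_2) = 9.4×2.7/17.7 = 1.43 V, R_Th = R_1‖R_2 = 2.29 kΩ.
Base-emitter loop: V_Th = I_B·R_Th + V_BE + (β+1)I_B·R_E, so I_B = (1.43 − 0.7) / (2.29 + 101×0.27) = 0.0248 mA.
I_C = β·I_B = 100×0.0248 = 2.48 mA, and I_E = (β+1)I_B = 2.51 mA.
V_CE = V_CC − I_C·R_C − I_E·R_E = 9.4 − 2.48×0.56 − 2.51×0.27 = 7.33 V.
V_CE = 7.33 V > 0.2 V confirms active-region operation.

I_C ≈ 2.5 mA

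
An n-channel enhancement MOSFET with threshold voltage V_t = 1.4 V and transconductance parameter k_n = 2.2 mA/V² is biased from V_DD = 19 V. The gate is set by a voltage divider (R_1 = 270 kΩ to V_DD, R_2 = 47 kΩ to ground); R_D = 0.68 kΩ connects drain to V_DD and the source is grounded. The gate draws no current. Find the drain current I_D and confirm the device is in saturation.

I_D ≈ 2.2 mA

V_G = V_DD·R_2/(R_1+R_2) = 19×47/317 = 2.82 V. With the source grounded, V_GS = V_G = 2.82 V.
Assume saturation: I_D = (k_n/2)(V_GS − V_t)² = (2.2/2)×(2.82 − 1.4)² = 1.1×1.42² = 2.21 mA.
V_DS = V_DD − I_D·R_D = 19 − 2.21×0.68 = 17.5 V.
Saturation requires V_DS ≥ V_GS − V_t = 1.42 V; 17.5 ≥ 1.42 ✓.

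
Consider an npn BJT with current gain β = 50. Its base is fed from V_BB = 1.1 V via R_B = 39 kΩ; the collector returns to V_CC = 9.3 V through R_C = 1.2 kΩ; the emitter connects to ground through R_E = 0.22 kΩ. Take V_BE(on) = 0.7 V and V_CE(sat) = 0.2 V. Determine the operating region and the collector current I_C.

active; I_C ≈ 0.4 mA

Assume active. Base-emitter loop: I_B = (V_BB − V_BE)/(R_B + (β+1)R_E) = (1.1 − 0.7)/(39 + 51×0.22) = 0.00796 mA.
I_C = β·I_B = 50×0.00796 = 0.398 mA.
V_CE = V_CC − I_C·R_C − I_E·R_E = 9.3 − 0.398×1.2 − 0.406×0.22 = 8.73 V > V_CE(sat), so the active-region assumption holds.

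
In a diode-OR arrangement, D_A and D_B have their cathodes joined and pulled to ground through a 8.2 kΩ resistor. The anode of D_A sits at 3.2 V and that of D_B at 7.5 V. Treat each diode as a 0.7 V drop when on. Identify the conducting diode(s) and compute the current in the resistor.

Only D_B conducts; I_R ≈ 0.83 mA

Assume both conduct. Then node N would need to be at both 3.2−0.7 = 2.5 V and 7.5−0.7 = 6.8 V, which is impossible.
Assume only D_B conducts: V_N = 7.5 − 0.7 = 6.8 V, so I_R = 6.8/8.2 = 0.829 mA.
Check D_A: its anode-to-cathode voltage is 3.2 − 6.8 = -3.6 V < 0.7 V, so it is off. The assumption is consistent.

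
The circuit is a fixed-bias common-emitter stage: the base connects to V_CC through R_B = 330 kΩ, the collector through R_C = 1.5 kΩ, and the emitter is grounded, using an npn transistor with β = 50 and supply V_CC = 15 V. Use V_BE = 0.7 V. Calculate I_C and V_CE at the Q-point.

I_C ≈ 2.2 mA, V_CE ≈ 12 V

Base loop: V_CC = I_B·R_B + V_BE, so I_B = (15 − 0.7)/330 kΩ = 0.0433 mA.
In the active region I_C = β·I_B = 50 × 0.0433 = 2.17 mA.
Collector loop: V_CE = V_CC − I_C·R_C = 15 − 2.17×1.5 = 11.8 V.
Since V_CE = 11.8 V > V_CE(sat) ≈ 0.2 V, the transistor is in the active region as assumed.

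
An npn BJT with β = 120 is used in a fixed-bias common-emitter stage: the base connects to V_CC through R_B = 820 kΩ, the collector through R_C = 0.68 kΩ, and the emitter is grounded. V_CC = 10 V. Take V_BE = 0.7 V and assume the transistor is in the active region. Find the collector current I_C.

Base loop: V_CC = I_B·R_B + V_BE, so I_B = (10 − 0.7)/820 kΩ = 0.0113 mA.
In the active region I_C = β·I_B = 120 × 0.0113 = 1.36 mA.
Collector loop: V_CE = V_CC − I_C·R_C = 10 − 1.36×0.68 = 9.07 V.
Since V_CE = 9.07 V > V_CE(sat) ≈ 0.2 V, the transistor is in the active region as assumed.

I_C ≈ 1.4 mA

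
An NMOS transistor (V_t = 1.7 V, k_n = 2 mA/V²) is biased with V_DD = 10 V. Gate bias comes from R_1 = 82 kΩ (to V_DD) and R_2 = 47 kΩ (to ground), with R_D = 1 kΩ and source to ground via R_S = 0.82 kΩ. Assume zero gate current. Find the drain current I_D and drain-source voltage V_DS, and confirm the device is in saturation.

V_G = V_DD·R_2/(R_1+R_2) = 10×47/129 = 3.64 V.
Assume saturation: I_D = (k_n/2)(V_GS − V_t)² with V_GS = V_G − I_D·R_S = 3.64 − 0.82·I_D.
Substituting gives 0.672·I_D² − 4.19·I_D + 3.78 = 0, with roots I_D = 1.09 or 5.13 mA.
The root I_D = 5.13 mA gives V_GS = -0.566 V ≤ V_t, so take I_D = 1.09 mA.
Then V_GS = 2.75 V and V_DS = V_DD − I_D(R_D+R_S) = 10 − 1.09×1.82 = 8.01 V.
Saturation requires V_DS ≥ V_GS − V_t = 1.05 V; 8.01 ≥ 1.05 ✓.

I_D ≈ 1.1 mA, V_DS ≈ 8 V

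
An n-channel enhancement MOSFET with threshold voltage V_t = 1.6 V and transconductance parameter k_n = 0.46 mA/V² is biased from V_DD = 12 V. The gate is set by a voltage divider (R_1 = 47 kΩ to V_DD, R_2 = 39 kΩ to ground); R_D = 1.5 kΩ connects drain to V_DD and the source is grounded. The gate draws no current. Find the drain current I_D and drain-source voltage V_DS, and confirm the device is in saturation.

I_D ≈ 3.4 mA, V_DS ≈ 6.9 V

V_G = V_DD·R_2/(R_1+R_2) = 12×39/86 = 5.44 V. With the source grounded, V_GS = V_G = 5.44 V.
Assume saturation: I_D = (k_n/2)(V_GS − V_t)² = (0.46/2)×(5.44 − 1.6)² = 0.23×3.84² = 3.39 mA.
V_DS = V_DD − I_D·R_D = 12 − 3.39×1.5 = 6.91 V.
Saturation requires V_DS ≥ V_GS − V_t = 3.84 V; 6.91 ≥ 3.84 ✓.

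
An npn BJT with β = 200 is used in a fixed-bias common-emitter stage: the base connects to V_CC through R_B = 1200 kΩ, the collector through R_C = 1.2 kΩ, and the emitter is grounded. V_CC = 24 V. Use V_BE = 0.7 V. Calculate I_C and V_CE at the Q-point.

Base loop: V_CC = I_B·R_B + V_BE, so I_B = (24 − 0.7)/1200 kΩ = 0.0194 mA.
In the active region I_C = β·I_B = 200 × 0.0194 = 3.88 mA.
Collector loop: V_CE = V_CC − I_C·R_C = 24 − 3.88×1.2 = 19.3 V.
Since V_CE = 19.3 V > V_CE(sat) ≈ 0.2 V, the transistor is in the active region as assumed.

I_C ≈ 3.9 mA, V_CE ≈ 19 V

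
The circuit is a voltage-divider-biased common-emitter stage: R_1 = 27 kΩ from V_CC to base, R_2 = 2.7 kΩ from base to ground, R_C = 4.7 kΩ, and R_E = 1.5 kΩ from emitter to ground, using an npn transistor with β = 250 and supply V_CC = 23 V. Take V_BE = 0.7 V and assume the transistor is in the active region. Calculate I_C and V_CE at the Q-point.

I_C ≈ 0.92 mA, V_CE ≈ 17 V

Thevenize the base divider: V_Th = V_CC·R_2/(R_1+R_2) = 23×2.7/29.7 = 2.09 V, R_Th = R_1‖R_2 = 2.45 kΩ.
Base-emitter loop: V_Th = I_B·R_Th + V_BE + (β+1)I_B·R_E, so I_B = (2.09 − 0.7) / (2.45 + 251×1.5) = 0.00367 mA.
I_C = β·I_B = 250×0.00367 = 0.918 mA, and I_E = (β+1)I_B = 0.921 mA.
V_CE = V_CC − I_C·R_C − I_E·R_E = 23 − 0.918×4.7 − 0.921×1.5 = 17.3 V.
V_CE = 17.3 V > 0.2 V confirms active-region operation.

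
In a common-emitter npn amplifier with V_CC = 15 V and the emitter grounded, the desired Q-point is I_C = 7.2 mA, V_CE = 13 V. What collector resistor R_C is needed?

Collector loop: V_CC = I_C·R_C + V_CE.
R_C = (V_CC − V_CE)/I_C = (15 − 13)/7.2 = 0.278 kΩ.

R_C ≈ 0.28 kΩ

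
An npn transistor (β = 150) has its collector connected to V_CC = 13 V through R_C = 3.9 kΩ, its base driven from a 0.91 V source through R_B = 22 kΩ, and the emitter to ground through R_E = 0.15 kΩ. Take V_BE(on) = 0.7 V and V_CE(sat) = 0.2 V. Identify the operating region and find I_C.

active; I_C ≈ 0.71 mA

Assume active. Base-emitter loop: I_B = (V_BB − V_BE)/(R_B + (β+1)R_E) = (0.91 − 0.7)/(22 + 151×0.15) = 0.0047 mA.
I_C = β·I_B = 150×0.0047 = 0.705 mA.
V_CE = V_CC − I_C·R_C − I_E·R_E = 13 − 0.705×3.9 − 0.71×0.15 = 10.1 V > V_CE(sat), so the active-region assumption holds.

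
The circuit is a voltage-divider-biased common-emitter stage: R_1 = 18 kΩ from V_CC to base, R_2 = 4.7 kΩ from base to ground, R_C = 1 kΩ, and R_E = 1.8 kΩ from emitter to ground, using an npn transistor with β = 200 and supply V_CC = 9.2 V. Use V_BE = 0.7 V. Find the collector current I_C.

I_C ≈ 0.66 mA

Thevenize the base divider: V_Th = V_CC·R_2/(R_1+R_2) = 9.2×4.7/22.7 = 1.9 V, R_Th = R_1‖R_2 = 3.73 kΩ.
Base-emitter loop: V_Th = I_B·R_Th + V_BE + (β+1)I_B·R_E, so I_B = (1.9 − 0.7) / (3.73 + 201×1.8) = 0.0033 mA.
I_C = β·I_B = 200×0.0033 = 0.659 mA, and I_E = (β+1)I_B = 0.663 mA.
V_CE = V_CC − I_C·R_C − I_E·R_E = 9.2 − 0.659×1 − 0.663×1.8 = 7.35 V.
V_CE = 7.35 V > 0.2 V confirms active-region operation.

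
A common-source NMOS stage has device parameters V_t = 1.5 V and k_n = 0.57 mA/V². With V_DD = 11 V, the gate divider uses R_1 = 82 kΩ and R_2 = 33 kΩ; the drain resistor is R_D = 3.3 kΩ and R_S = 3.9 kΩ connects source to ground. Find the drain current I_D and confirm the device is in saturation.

I_D ≈ 0.21 mA

V_G = V_DD·R_2/(R_1+R_2) = 11×33/115 = 3.16 V.
Assume saturation: I_D = (k_n/2)(V_GS − V_t)² with V_GS = V_G − I_D·R_S = 3.16 − 3.9·I_D.
Substituting gives 4.33·I_D² − 4.68·I_D + 0.782 = 0, with roots I_D = 0.206 or 0.874 mA.
The root I_D = 0.874 mA gives V_GS = -0.251 V ≤ V_t, so take I_D = 0.206 mA.
Then V_GS = 2.35 V and V_DS = V_DD − I_D(R_D+R_S) = 11 − 0.206×7.2 = 9.51 V.
Saturation requires V_DS ≥ V_GS − V_t = 0.851 V; 9.51 ≥ 0.851 ✓.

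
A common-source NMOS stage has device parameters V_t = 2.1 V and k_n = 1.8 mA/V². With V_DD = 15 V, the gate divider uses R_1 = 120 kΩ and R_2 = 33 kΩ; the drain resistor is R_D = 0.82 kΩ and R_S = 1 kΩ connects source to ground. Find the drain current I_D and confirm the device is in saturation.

V_G = V_DD·R_2/(R_1+R_2) = 15×33/153 = 3.24 V.
Assume saturation: I_D = (k_n/2)(V_GS − V_t)² with V_GS = V_G − I_D·R_S = 3.24 − 1·I_D.
Substituting gives 0.9·I_D² − 3.04·I_D + 1.16 = 0, with roots I_D = 0.438 or 2.94 mA.
The root I_D = 2.94 mA gives V_GS = 0.291 V ≤ V_t, so take I_D = 0.438 mA.
Then V_GS = 2.8 V and V_DS = V_DD − I_D(R_D+R_S) = 15 − 0.438×1.82 = 14.2 V.
Saturation requires V_DS ≥ V_GS − V_t = 0.697 V; 14.2 ≥ 0.697 ✓.

I_D ≈ 0.44 mA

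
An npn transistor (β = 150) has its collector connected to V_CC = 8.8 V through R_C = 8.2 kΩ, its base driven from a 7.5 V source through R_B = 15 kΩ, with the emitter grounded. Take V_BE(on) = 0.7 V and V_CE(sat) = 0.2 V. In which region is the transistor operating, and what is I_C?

Assume active: I_B = (7.5 − 0.7)/15 = 0.453 mA, giving I_C = β·I_B = 68 mA.
But then V_CE = 8.8 − 68×8.2 = -549 V < V_CE(sat) = 0.2 V — impossible in the active region.
So the transistor is saturated. With V_CE = 0.2 V, I_C = (V_CC − 0.2)/R_C = 8.6/8.2 = 1.05 mA.
Check: β·I_B = 68 mA > I_C = 1.05 mA, confirming saturation.

saturation; I_C ≈ 1 mA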